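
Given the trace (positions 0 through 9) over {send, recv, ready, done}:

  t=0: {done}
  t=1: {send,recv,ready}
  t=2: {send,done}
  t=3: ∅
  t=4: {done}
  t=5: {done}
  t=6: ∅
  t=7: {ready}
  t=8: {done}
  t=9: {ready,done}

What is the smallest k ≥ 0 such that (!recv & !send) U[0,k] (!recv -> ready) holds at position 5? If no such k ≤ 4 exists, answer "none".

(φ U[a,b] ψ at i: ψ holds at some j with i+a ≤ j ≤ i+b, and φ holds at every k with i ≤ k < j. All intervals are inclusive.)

Need earliest j ≥ 5 with (!recv -> ready), and (!recv & !send) at every k in [5,j-1].
  j=5: rhs fails.
  j=6: rhs fails.
  j=7: rhs holds; lhs holds on [5,6]. k = 2.

2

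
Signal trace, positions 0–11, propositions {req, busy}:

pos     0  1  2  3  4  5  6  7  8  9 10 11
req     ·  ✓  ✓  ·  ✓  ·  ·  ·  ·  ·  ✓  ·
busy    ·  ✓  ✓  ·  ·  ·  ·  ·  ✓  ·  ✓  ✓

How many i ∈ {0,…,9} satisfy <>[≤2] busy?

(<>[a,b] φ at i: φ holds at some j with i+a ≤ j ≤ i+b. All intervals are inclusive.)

Evaluate at each i in [0,9]:
  i=0: ✓ (witness j=1)
  i=1: ✓ (witness j=1)
  i=2: ✓ (witness j=2)
  i=3: ✗ (none in [3,5])
  i=4: ✗ (none in [4,6])
  i=5: ✗ (none in [5,7])
  i=6: ✓ (witness j=8)
  i=7: ✓ (witness j=8)
  i=8: ✓ (witness j=8)
  i=9: ✓ (witness j=10)
Positions where it holds: {0, 1, 2, 6, 7, 8, 9} → 7.

7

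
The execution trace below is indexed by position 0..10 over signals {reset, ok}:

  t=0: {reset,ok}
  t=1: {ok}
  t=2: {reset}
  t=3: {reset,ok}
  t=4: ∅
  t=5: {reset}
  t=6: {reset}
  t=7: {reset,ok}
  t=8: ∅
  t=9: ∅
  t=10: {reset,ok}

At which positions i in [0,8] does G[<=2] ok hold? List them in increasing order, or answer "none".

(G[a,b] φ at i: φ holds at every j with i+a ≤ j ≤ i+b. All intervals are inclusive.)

none

Evaluate at each i in [0,8]:
  i=0: ✗ (fails at j=2)
  i=1: ✗ (fails at j=2)
  i=2: ✗ (fails at j=2)
  i=3: ✗ (fails at j=4)
  i=4: ✗ (fails at j=4)
  i=5: ✗ (fails at j=5)
  i=6: ✗ (fails at j=6)
  i=7: ✗ (fails at j=8)
  i=8: ✗ (fails at j=8)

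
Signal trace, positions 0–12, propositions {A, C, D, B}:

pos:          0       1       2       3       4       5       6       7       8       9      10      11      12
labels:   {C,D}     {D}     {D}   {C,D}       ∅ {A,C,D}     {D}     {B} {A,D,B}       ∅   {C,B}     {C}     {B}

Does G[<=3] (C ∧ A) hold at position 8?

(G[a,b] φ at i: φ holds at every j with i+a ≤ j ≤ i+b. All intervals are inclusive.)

No

Check (C ∧ A) at every j in [8,11]:
  j=8: false
  j=9: false
  j=10: false
  j=11: false
Fails at j=8 → formula fails.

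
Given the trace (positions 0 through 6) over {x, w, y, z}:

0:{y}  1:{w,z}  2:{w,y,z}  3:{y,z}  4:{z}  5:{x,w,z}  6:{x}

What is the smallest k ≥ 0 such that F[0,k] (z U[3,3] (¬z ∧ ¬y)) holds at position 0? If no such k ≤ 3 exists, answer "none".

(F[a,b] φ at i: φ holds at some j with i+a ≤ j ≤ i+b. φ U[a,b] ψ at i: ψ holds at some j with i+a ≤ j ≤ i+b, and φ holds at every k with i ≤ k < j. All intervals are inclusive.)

3

Scan j = 0,1,… for (z U[3,3] (¬z ∧ ¬y)):
  j=0: fails
  j=1: fails
  j=2: fails
  j=3: holds
First hit at j=3, so smallest k = 3-0 = 3.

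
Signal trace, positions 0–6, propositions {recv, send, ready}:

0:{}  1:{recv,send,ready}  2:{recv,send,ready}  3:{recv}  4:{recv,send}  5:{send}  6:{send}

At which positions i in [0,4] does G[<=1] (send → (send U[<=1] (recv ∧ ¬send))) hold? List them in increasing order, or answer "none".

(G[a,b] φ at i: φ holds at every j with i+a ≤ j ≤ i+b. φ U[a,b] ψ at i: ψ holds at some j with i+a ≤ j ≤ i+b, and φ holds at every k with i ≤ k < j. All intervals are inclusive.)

2

Evaluate at each i in [0,4]:
  i=0: ✗ (fails at j=1)
  i=1: ✗ (fails at j=1)
  i=2: ✓ (all of [2,3])
  i=3: ✗ (fails at j=4)
  i=4: ✗ (fails at j=4)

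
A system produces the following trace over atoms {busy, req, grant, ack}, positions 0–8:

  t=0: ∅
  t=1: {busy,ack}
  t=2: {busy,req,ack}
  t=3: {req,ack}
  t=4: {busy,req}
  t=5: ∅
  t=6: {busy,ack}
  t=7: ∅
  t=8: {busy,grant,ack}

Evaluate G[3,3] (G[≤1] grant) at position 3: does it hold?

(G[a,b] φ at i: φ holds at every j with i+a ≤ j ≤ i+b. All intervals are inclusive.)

Check G[≤1] grant at every j in [6,6]:
  j=6: fails at 6
Fails at j=6 → formula fails.

False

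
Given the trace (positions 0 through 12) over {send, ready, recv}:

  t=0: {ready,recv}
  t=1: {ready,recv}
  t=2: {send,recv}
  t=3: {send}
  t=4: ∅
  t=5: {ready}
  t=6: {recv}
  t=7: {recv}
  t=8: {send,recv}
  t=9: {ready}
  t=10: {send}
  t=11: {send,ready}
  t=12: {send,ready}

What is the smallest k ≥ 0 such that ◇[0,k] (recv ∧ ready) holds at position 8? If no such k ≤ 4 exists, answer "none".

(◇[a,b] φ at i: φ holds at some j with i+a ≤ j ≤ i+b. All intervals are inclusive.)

none

Scan j = 8,9,… for (recv ∧ ready):
  j=8: fails
  j=9: fails
  j=10: fails
  j=11: fails
  j=12: fails
No j in [8,12] satisfies it → none.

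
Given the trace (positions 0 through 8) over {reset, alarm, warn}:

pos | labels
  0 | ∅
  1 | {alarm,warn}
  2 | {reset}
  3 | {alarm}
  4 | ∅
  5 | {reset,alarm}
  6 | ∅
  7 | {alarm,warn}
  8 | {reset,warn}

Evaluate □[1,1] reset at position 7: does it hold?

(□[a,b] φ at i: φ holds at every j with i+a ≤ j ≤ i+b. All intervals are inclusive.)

Check reset at every j in [8,8]:
  j=8: true
All positions satisfy it → formula holds.

True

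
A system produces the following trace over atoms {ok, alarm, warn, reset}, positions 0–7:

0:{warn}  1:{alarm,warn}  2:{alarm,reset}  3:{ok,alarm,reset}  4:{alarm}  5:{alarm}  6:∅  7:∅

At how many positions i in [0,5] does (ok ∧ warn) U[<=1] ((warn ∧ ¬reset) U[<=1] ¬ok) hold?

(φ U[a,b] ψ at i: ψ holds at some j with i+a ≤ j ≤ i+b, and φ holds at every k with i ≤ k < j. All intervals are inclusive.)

5

Evaluate at each i in [0,5]:
  i=0: ✓ (rhs at j=0)
  i=1: ✓ (rhs at j=1)
  i=2: ✓ (rhs at j=2)
  i=3: ✗ (lhs fails at k=3 before rhs at j=4)
  i=4: ✓ (rhs at j=4)
  i=5: ✓ (rhs at j=5)
Positions where it holds: {0, 1, 2, 4, 5} → 5.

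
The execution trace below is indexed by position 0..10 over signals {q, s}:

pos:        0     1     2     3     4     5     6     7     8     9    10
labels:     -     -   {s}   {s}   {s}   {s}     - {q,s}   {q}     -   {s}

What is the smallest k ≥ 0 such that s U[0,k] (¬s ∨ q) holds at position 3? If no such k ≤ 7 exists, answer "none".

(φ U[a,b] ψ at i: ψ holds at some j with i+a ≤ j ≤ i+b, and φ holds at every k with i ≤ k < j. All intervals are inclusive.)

3

Need earliest j ≥ 3 with (¬s ∨ q), and s at every k in [3,j-1].
  j=3: rhs fails.
  j=4: rhs fails.
  j=5: rhs fails.
  j=6: rhs holds; lhs holds on [3,5]. k = 3.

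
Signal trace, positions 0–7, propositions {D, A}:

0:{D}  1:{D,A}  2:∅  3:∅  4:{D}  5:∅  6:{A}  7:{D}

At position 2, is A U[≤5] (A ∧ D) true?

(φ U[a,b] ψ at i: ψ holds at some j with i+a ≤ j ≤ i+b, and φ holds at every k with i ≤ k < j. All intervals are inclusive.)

False

Need some j in [2,7] with (A ∧ D), and A at every k in [2,j-1].
  j=2: (A ∧ D) false.
  j=3: (A ∧ D) false.
  j=4: (A ∧ D) false.
  j=5: (A ∧ D) false.
  j=6: (A ∧ D) false.
  j=7: (A ∧ D) false.
No j in the window works → until fails.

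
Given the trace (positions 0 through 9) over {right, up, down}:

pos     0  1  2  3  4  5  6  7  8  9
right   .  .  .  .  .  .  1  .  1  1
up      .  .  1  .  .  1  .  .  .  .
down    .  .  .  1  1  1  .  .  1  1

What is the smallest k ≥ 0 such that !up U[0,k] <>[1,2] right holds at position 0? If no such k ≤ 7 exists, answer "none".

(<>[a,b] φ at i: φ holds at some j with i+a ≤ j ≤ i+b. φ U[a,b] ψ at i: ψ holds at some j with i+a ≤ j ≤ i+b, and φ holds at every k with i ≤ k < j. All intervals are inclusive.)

none

Need earliest j ≥ 0 with <>[1,2] right, and !up at every k in [0,j-1].
  j=0: rhs fails.
  j=1: rhs fails.
  j=2: rhs fails.
  j=3: rhs fails.
  j=4: rhs holds but lhs fails at k=2.
  j=5: rhs holds but lhs fails at k=2.
  j=6: rhs holds but lhs fails at k=2.
  j=7: rhs holds but lhs fails at k=2.
No witness within the range → none.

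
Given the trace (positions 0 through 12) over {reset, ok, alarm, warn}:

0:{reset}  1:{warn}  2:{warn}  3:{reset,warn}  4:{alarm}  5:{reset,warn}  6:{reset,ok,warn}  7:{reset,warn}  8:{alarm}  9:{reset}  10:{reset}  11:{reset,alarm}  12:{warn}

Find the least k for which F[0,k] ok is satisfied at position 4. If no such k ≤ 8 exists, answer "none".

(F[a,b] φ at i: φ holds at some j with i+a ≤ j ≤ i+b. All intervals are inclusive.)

Scan j = 4,5,… for ok:
  j=4: fails
  j=5: fails
  j=6: holds
First hit at j=6, so smallest k = 6-4 = 2.

2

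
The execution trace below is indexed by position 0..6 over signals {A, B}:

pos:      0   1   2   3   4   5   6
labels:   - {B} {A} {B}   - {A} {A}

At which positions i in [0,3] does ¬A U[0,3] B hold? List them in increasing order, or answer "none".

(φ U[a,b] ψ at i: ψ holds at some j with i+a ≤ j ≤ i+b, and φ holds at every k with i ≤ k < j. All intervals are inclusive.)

Evaluate at each i in [0,3]:
  i=0: ✓ (rhs at j=1; lhs holds on [0,0])
  i=1: ✓ (rhs at j=1)
  i=2: ✗ (lhs fails at k=2 before rhs at j=3)
  i=3: ✓ (rhs at j=3)

0, 1, 3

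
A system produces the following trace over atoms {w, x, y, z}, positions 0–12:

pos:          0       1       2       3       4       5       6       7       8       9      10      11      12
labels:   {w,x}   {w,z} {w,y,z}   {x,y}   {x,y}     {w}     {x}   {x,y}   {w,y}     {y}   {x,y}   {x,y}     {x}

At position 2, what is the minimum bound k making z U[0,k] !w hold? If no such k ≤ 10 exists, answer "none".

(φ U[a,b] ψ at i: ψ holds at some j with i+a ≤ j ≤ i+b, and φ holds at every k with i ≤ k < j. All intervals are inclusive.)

1

Need earliest j ≥ 2 with !w, and z at every k in [2,j-1].
  j=2: rhs fails.
  j=3: rhs holds; lhs holds on [2,2]. k = 1.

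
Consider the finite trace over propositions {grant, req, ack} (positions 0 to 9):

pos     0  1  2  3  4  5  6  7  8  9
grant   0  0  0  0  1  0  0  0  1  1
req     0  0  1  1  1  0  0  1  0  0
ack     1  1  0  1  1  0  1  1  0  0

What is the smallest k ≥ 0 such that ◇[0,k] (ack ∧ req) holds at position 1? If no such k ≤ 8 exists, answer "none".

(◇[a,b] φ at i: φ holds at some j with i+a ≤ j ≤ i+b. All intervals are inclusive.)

2

Scan j = 1,2,… for (ack ∧ req):
  j=1: fails
  j=2: fails
  j=3: holds
First hit at j=3, so smallest k = 3-1 = 2.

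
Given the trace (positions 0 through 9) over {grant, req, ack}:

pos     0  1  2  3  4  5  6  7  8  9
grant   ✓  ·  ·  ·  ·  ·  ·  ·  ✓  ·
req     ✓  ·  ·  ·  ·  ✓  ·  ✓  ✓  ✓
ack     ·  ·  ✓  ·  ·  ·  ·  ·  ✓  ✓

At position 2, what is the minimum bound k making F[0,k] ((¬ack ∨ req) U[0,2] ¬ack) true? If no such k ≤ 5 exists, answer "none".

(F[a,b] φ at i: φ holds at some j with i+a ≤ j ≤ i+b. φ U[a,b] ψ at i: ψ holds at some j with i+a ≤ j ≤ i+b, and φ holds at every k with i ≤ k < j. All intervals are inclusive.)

1

Scan j = 2,3,… for ((¬ack ∨ req) U[0,2] ¬ack):
  j=2: fails
  j=3: holds
First hit at j=3, so smallest k = 3-2 = 1.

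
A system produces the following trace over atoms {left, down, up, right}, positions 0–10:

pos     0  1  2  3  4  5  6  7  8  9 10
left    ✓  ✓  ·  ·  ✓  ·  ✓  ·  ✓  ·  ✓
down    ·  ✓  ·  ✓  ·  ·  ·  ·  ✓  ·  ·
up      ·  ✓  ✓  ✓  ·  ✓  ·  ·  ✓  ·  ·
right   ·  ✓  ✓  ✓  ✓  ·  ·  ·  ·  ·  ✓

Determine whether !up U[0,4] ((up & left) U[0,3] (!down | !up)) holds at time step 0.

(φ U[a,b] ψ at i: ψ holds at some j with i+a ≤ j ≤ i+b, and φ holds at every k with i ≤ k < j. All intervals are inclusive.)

Need some j in [0,4] with ((up & left) U[0,3] (!down | !up)), and !up at every k in [0,j-1].
  j=0: ((up & left) U[0,3] (!down | !up)) holds; no prefix to check → satisfied.

True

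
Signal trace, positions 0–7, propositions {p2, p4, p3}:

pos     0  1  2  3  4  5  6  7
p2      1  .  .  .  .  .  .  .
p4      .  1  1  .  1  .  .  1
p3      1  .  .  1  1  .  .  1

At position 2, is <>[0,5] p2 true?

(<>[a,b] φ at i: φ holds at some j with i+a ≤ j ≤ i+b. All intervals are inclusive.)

Check p2 at each j in [2,7]:
  j=2: false
  j=3: false
  j=4: false
  j=5: false
  j=6: false
  j=7: false
No position in the window satisfies it → formula fails.

False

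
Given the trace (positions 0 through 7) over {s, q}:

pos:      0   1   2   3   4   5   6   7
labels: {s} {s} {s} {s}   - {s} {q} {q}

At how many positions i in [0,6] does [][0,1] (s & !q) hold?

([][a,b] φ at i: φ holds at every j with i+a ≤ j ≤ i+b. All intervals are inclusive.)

Evaluate at each i in [0,6]:
  i=0: ✓ (all of [0,1])
  i=1: ✓ (all of [1,2])
  i=2: ✓ (all of [2,3])
  i=3: ✗ (fails at j=4)
  i=4: ✗ (fails at j=4)
  i=5: ✗ (fails at j=6)
  i=6: ✗ (fails at j=6)
Positions where it holds: {0, 1, 2} → 3.

3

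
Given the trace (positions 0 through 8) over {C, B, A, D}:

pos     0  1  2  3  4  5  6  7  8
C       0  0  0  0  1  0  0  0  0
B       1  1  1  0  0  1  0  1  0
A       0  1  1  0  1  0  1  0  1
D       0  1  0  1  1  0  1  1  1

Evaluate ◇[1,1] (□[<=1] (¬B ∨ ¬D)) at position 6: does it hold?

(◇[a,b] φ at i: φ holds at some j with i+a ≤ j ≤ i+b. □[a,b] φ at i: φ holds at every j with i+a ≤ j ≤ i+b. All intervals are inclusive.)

Does not hold

Check □[<=1] (¬B ∨ ¬D) at each j in [7,7]:
  j=7: fails at 7
No position in the window satisfies it → formula fails.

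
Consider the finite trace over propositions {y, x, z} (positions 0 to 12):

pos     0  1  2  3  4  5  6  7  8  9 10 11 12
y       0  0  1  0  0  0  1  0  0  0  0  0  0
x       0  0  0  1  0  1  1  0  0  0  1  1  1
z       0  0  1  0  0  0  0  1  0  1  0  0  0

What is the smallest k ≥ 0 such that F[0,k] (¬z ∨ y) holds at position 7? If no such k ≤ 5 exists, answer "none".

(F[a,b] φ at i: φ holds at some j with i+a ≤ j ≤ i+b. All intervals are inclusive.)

1

Scan j = 7,8,… for (¬z ∨ y):
  j=7: fails
  j=8: holds
First hit at j=8, so smallest k = 8-7 = 1.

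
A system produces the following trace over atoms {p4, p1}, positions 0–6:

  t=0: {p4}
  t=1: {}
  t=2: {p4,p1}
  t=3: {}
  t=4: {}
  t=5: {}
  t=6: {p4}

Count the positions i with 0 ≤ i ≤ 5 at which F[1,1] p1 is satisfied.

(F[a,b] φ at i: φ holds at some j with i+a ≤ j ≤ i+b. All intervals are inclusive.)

Evaluate at each i in [0,5]:
  i=0: ✗ (none in [1,1])
  i=1: ✓ (witness j=2)
  i=2: ✗ (none in [3,3])
  i=3: ✗ (none in [4,4])
  i=4: ✗ (none in [5,5])
  i=5: ✗ (none in [6,6])
Positions where it holds: {1} → 1.

1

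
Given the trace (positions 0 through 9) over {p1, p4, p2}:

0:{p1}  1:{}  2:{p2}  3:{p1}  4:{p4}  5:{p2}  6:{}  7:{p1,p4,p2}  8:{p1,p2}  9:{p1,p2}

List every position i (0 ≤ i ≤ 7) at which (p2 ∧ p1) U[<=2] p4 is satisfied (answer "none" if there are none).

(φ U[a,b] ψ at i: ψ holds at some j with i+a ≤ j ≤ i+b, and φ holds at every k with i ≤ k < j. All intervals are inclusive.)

4, 7

Evaluate at each i in [0,7]:
  i=0: ✗ (no rhs in [0,2])
  i=1: ✗ (no rhs in [1,3])
  i=2: ✗ (lhs fails at k=2 before rhs at j=4)
  i=3: ✗ (lhs fails at k=3 before rhs at j=4)
  i=4: ✓ (rhs at j=4)
  i=5: ✗ (lhs fails at k=5 before rhs at j=7)
  i=6: ✗ (lhs fails at k=6 before rhs at j=7)
  i=7: ✓ (rhs at j=7)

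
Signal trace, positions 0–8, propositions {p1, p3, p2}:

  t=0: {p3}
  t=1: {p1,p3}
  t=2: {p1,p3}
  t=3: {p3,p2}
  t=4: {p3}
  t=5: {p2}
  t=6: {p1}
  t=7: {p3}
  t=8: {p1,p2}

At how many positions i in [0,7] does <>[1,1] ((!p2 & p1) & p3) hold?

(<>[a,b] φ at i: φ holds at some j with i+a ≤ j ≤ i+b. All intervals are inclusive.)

Evaluate at each i in [0,7]:
  i=0: ✓ (witness j=1)
  i=1: ✓ (witness j=2)
  i=2: ✗ (none in [3,3])
  i=3: ✗ (none in [4,4])
  i=4: ✗ (none in [5,5])
  i=5: ✗ (none in [6,6])
  i=6: ✗ (none in [7,7])
  i=7: ✗ (none in [8,8])
Positions where it holds: {0, 1} → 2.

2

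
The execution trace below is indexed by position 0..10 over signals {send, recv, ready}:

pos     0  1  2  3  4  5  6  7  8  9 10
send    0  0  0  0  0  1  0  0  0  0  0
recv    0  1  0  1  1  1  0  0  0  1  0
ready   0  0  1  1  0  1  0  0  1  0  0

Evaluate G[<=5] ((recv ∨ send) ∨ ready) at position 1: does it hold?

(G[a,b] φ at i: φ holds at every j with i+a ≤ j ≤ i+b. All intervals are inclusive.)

Does not hold

Check ((recv ∨ send) ∨ ready) at every j in [1,6]:
  j=1: true
  j=2: true
  j=3: true
  j=4: true
  j=5: true
  j=6: false
Fails at j=6 → formula fails.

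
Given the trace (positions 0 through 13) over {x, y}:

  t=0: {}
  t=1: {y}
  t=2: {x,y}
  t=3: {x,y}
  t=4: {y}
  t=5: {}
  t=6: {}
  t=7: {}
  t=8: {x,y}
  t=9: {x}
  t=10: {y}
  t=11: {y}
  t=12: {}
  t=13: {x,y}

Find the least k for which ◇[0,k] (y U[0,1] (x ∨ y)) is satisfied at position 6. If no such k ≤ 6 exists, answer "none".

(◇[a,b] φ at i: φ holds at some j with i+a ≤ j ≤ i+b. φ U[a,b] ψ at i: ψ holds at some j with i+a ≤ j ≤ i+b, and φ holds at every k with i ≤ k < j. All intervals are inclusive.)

Scan j = 6,7,… for (y U[0,1] (x ∨ y)):
  j=6: fails
  j=7: fails
  j=8: holds
First hit at j=8, so smallest k = 8-6 = 2.

2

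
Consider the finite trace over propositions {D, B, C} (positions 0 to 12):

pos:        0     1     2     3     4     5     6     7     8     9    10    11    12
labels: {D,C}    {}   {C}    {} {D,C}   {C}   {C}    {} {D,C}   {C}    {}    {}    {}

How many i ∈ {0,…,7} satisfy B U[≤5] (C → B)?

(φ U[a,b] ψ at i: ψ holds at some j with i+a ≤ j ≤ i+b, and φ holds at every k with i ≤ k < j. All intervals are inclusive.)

3

Evaluate at each i in [0,7]:
  i=0: ✗ (lhs fails at k=0 before rhs at j=1)
  i=1: ✓ (rhs at j=1)
  i=2: ✗ (lhs fails at k=2 before rhs at j=3)
  i=3: ✓ (rhs at j=3)
  i=4: ✗ (lhs fails at k=4 before rhs at j=7)
  i=5: ✗ (lhs fails at k=5 before rhs at j=7)
  i=6: ✗ (lhs fails at k=6 before rhs at j=7)
  i=7: ✓ (rhs at j=7)
Positions where it holds: {1, 3, 7} → 3.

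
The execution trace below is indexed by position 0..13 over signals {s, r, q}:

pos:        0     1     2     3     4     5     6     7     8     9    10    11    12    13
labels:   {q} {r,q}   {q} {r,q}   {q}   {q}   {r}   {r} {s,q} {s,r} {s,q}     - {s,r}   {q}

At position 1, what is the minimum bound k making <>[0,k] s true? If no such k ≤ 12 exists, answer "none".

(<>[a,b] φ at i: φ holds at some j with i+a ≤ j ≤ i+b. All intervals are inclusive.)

Scan j = 1,2,… for s:
  j=1: fails
  j=2: fails
  j=3: fails
  j=4: fails
  j=5: fails
  j=6: fails
  j=7: fails
  j=8: holds
First hit at j=8, so smallest k = 8-1 = 7.

7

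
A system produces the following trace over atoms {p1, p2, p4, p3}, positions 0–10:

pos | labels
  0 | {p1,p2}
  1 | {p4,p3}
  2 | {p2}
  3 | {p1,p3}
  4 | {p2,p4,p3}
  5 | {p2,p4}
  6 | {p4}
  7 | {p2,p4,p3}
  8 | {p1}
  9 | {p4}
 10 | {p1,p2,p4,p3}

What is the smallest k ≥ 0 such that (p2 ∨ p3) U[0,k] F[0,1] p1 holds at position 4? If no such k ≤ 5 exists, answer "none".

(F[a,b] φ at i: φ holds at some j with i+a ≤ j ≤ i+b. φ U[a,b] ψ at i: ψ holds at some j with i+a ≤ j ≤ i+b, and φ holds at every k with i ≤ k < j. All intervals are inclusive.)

none

Need earliest j ≥ 4 with F[0,1] p1, and (p2 ∨ p3) at every k in [4,j-1].
  j=4: rhs fails.
  j=5: rhs fails.
  j=6: rhs fails.
  j=7: rhs holds but lhs fails at k=6.
  j=8: rhs holds but lhs fails at k=6.
  j=9: rhs holds but lhs fails at k=6.
No witness within the range → none.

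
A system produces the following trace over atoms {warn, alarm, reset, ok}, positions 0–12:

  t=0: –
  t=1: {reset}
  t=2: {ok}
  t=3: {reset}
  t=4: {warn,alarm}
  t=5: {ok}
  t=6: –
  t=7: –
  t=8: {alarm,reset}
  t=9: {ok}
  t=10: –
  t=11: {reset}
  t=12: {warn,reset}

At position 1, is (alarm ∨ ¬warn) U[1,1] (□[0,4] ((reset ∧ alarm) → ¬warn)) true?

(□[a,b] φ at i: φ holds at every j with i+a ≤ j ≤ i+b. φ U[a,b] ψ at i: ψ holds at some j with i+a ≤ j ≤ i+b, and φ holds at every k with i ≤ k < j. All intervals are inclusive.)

Holds

Need some j in [2,2] with □[0,4] ((reset ∧ alarm) → ¬warn), and (alarm ∨ ¬warn) at every k in [1,j-1].
  j=2: □[0,4] ((reset ∧ alarm) → ¬warn) holds; (alarm ∨ ¬warn) holds at every k in [1,1] → satisfied.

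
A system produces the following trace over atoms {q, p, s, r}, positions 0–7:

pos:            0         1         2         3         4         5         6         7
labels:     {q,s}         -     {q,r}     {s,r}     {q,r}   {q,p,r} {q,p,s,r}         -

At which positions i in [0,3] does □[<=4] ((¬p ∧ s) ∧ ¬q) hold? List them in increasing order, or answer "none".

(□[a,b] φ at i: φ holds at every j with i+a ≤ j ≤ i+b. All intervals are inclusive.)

Evaluate at each i in [0,3]:
  i=0: ✗ (fails at j=0)
  i=1: ✗ (fails at j=1)
  i=2: ✗ (fails at j=2)
  i=3: ✗ (fails at j=4)

none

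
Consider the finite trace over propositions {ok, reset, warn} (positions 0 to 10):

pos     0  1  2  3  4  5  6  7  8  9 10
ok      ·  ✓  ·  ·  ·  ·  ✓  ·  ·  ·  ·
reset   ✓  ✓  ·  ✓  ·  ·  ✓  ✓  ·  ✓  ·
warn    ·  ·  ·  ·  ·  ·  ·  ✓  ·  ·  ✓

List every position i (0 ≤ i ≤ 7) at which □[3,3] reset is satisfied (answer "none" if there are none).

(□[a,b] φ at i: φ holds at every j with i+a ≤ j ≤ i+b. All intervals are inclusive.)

0, 3, 4, 6

Evaluate at each i in [0,7]:
  i=0: ✓ (all of [3,3])
  i=1: ✗ (fails at j=4)
  i=2: ✗ (fails at j=5)
  i=3: ✓ (all of [6,6])
  i=4: ✓ (all of [7,7])
  i=5: ✗ (fails at j=8)
  i=6: ✓ (all of [9,9])
  i=7: ✗ (fails at j=10)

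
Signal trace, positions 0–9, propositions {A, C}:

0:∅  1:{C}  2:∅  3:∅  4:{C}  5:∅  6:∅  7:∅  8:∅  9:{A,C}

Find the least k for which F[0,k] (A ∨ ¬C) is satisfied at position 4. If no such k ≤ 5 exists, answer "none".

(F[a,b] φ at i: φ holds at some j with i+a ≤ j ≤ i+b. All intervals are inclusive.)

1

Scan j = 4,5,… for (A ∨ ¬C):
  j=4: fails
  j=5: holds
First hit at j=5, so smallest k = 5-4 = 1.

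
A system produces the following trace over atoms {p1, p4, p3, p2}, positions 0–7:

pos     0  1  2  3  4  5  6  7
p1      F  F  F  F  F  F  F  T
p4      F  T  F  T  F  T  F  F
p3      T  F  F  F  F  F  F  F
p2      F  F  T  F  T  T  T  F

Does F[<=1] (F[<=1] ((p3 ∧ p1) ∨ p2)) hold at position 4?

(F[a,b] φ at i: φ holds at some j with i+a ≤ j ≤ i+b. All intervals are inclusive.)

Check F[<=1] ((p3 ∧ p1) ∨ p2) at each j in [4,5]:
  j=4: holds (witness at 4)
  j=5: holds (witness at 5)
Found at j=4 → formula holds.

Yes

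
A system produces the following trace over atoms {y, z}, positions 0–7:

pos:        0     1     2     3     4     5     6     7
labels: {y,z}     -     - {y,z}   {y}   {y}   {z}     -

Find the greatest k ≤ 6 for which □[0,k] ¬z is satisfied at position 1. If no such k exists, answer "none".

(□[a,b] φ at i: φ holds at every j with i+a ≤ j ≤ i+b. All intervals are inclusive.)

¬z must hold from j=1 onward; find where it first fails.
  j=1: holds
  j=2: holds
  j=3: fails
Holds on [1,2], so largest k = 1.

1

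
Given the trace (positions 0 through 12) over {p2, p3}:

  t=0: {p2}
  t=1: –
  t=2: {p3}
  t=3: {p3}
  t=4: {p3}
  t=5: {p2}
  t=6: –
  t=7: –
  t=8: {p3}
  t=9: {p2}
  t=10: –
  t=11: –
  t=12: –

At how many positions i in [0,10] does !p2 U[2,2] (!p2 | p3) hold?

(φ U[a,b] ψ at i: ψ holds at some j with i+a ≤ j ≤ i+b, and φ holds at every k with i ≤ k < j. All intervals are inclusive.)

Evaluate at each i in [0,10]:
  i=0: ✗ (lhs fails at k=0 before rhs at j=2)
  i=1: ✓ (rhs at j=3; lhs holds on [1,2])
  i=2: ✓ (rhs at j=4; lhs holds on [2,3])
  i=3: ✗ (no rhs in [5,5])
  i=4: ✗ (lhs fails at k=5 before rhs at j=6)
  i=5: ✗ (lhs fails at k=5 before rhs at j=7)
  i=6: ✓ (rhs at j=8; lhs holds on [6,7])
  i=7: ✗ (no rhs in [9,9])
  i=8: ✗ (lhs fails at k=9 before rhs at j=10)
  i=9: ✗ (lhs fails at k=9 before rhs at j=11)
  i=10: ✓ (rhs at j=12; lhs holds on [10,11])
Positions where it holds: {1, 2, 6, 10} → 4.

4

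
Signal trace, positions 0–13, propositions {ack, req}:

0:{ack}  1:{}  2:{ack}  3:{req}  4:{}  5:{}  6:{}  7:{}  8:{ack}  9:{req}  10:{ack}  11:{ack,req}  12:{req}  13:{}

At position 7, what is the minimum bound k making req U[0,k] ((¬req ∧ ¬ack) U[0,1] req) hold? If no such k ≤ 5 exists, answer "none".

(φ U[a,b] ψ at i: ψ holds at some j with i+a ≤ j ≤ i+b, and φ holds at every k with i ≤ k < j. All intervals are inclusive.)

Need earliest j ≥ 7 with ((¬req ∧ ¬ack) U[0,1] req), and req at every k in [7,j-1].
  j=7: rhs fails.
  j=8: rhs fails.
  j=9: rhs holds but lhs fails at k=7.
  j=10: rhs fails.
  j=11: rhs holds but lhs fails at k=7.
  j=12: rhs holds but lhs fails at k=7.
No witness within the range → none.

none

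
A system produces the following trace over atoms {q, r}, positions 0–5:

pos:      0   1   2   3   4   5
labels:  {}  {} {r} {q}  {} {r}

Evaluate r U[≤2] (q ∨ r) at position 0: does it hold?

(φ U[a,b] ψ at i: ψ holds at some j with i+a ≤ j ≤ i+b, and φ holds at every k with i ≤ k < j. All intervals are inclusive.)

Need some j in [0,2] with (q ∨ r), and r at every k in [0,j-1].
  j=0: (q ∨ r) false.
  j=1: (q ∨ r) false.
  j=2: (q ∨ r) holds, but r fails at k=0 → not this j.
No j in the window works → until fails.

False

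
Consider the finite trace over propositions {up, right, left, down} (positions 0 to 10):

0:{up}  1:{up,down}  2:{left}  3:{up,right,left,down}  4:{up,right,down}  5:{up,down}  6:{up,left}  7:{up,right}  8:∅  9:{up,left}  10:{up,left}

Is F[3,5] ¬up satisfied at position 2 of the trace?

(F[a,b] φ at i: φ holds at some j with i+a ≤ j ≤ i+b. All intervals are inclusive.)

No

Check ¬up at each j in [5,7]:
  j=5: false
  j=6: false
  j=7: false
No position in the window satisfies it → formula fails.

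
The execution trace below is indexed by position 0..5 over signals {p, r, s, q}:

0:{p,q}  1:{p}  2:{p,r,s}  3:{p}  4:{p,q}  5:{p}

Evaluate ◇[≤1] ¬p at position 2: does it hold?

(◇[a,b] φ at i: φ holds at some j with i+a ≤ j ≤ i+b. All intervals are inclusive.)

Does not hold

Check ¬p at each j in [2,3]:
  j=2: false
  j=3: false
No position in the window satisfies it → formula fails.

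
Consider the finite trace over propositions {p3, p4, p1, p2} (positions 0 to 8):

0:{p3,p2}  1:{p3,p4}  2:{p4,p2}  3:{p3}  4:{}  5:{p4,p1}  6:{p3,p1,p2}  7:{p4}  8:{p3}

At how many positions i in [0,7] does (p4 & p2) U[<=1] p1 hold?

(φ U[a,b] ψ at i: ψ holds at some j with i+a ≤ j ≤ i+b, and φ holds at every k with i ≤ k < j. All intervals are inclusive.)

2

Evaluate at each i in [0,7]:
  i=0: ✗ (no rhs in [0,1])
  i=1: ✗ (no rhs in [1,2])
  i=2: ✗ (no rhs in [2,3])
  i=3: ✗ (no rhs in [3,4])
  i=4: ✗ (lhs fails at k=4 before rhs at j=5)
  i=5: ✓ (rhs at j=5)
  i=6: ✓ (rhs at j=6)
  i=7: ✗ (no rhs in [7,8])
Positions where it holds: {5, 6} → 2.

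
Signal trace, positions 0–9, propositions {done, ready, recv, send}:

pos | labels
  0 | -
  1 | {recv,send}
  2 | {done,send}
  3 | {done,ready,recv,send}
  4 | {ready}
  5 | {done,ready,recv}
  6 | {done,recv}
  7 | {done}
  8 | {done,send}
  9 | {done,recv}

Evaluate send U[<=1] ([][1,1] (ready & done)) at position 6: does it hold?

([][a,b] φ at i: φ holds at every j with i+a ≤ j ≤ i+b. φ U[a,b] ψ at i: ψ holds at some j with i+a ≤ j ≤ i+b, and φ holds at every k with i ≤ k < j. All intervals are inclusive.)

Need some j in [6,7] with [][1,1] (ready & done), and send at every k in [6,j-1].
  j=6: [][1,1] (ready & done) — fails at 7.
  j=7: [][1,1] (ready & done) — fails at 8.
No j in the window works → until fails.

False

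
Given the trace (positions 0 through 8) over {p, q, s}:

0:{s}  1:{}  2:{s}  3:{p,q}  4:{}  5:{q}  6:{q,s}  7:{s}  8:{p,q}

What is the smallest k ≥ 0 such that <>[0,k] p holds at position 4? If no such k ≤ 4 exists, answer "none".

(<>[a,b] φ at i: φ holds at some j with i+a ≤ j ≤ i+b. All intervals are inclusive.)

4

Scan j = 4,5,… for p:
  j=4: fails
  j=5: fails
  j=6: fails
  j=7: fails
  j=8: holds
First hit at j=8, so smallest k = 8-4 = 4.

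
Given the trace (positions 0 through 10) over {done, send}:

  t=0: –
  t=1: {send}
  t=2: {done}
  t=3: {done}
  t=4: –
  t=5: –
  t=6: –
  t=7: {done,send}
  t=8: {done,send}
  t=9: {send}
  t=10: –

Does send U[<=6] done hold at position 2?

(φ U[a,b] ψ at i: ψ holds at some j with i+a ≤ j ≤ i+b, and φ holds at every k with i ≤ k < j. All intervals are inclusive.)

Need some j in [2,8] with done, and send at every k in [2,j-1].
  j=2: done holds; no prefix to check → satisfied.

Yes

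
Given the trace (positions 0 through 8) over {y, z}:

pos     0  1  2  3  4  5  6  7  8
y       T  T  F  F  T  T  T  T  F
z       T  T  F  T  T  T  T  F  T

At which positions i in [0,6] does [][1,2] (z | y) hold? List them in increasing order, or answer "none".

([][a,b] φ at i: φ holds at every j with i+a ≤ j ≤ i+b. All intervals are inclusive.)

Evaluate at each i in [0,6]:
  i=0: ✗ (fails at j=2)
  i=1: ✗ (fails at j=2)
  i=2: ✓ (all of [3,4])
  i=3: ✓ (all of [4,5])
  i=4: ✓ (all of [5,6])
  i=5: ✓ (all of [6,7])
  i=6: ✓ (all of [7,8])

2, 3, 4, 5, 6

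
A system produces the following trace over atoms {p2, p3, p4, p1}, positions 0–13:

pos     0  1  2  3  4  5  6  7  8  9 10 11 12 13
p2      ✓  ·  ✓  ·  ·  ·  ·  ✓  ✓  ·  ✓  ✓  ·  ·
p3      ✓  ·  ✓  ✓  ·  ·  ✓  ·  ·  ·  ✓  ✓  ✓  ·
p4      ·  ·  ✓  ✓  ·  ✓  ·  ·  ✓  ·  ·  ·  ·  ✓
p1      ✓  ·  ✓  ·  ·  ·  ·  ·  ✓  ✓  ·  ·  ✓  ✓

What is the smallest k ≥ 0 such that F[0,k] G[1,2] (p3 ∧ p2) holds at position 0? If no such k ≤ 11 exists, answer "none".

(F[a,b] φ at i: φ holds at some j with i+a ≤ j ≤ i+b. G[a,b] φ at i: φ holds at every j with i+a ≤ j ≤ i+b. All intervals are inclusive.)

Scan j = 0,1,… for G[1,2] (p3 ∧ p2):
  j=0: fails
  j=1: fails
  j=2: fails
  j=3: fails
  j=4: fails
  j=5: fails
  j=6: fails
  j=7: fails
  j=8: fails
  j=9: holds
First hit at j=9, so smallest k = 9-0 = 9.

9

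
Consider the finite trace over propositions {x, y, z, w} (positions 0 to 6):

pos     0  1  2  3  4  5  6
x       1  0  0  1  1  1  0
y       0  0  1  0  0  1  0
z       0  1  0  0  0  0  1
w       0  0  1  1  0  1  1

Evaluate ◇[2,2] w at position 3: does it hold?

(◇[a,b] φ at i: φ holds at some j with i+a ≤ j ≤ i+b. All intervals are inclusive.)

True

Check w at each j in [5,5]:
  j=5: true
Found at j=5 → formula holds.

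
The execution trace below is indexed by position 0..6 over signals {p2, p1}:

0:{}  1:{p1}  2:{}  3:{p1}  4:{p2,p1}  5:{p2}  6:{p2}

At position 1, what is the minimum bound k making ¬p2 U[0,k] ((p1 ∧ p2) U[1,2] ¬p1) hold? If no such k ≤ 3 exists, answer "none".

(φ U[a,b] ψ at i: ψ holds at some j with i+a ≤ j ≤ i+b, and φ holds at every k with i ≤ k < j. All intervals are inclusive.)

Need earliest j ≥ 1 with ((p1 ∧ p2) U[1,2] ¬p1), and ¬p2 at every k in [1,j-1].
  j=1: rhs fails.
  j=2: rhs fails.
  j=3: rhs fails.
  j=4: rhs holds; lhs holds on [1,3]. k = 3.

3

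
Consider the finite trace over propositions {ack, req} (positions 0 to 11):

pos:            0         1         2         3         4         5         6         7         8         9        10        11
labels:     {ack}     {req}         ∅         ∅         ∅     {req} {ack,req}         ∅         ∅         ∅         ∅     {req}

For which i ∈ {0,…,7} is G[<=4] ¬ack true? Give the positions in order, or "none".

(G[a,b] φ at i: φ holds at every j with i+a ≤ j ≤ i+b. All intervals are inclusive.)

Evaluate at each i in [0,7]:
  i=0: ✗ (fails at j=0)
  i=1: ✓ (all of [1,5])
  i=2: ✗ (fails at j=6)
  i=3: ✗ (fails at j=6)
  i=4: ✗ (fails at j=6)
  i=5: ✗ (fails at j=6)
  i=6: ✗ (fails at j=6)
  i=7: ✓ (all of [7,11])

1, 7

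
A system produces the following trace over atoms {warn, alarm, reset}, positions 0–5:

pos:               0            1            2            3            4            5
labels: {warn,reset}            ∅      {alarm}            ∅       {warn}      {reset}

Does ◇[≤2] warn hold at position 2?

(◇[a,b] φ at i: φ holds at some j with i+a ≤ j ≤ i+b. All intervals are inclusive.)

Check warn at each j in [2,4]:
  j=2: false
  j=3: false
  j=4: true
Found at j=4 → formula holds.

Holds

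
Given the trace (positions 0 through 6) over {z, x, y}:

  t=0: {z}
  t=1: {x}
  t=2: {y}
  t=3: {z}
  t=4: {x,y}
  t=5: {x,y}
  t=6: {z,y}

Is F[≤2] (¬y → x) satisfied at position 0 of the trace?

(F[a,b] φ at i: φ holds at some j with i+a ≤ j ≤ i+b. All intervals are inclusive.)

Yes

Check (¬y → x) at each j in [0,2]:
  j=0: false
  j=1: true
  j=2: true
Found at j=1 → formula holds.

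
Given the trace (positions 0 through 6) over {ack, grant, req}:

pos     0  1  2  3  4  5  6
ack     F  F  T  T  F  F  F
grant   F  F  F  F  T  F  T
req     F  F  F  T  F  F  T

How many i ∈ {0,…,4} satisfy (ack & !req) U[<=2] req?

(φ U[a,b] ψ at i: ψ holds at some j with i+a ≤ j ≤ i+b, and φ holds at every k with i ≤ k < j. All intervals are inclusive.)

Evaluate at each i in [0,4]:
  i=0: ✗ (no rhs in [0,2])
  i=1: ✗ (lhs fails at k=1 before rhs at j=3)
  i=2: ✓ (rhs at j=3; lhs holds on [2,2])
  i=3: ✓ (rhs at j=3)
  i=4: ✗ (lhs fails at k=4 before rhs at j=6)
Positions where it holds: {2, 3} → 2.

2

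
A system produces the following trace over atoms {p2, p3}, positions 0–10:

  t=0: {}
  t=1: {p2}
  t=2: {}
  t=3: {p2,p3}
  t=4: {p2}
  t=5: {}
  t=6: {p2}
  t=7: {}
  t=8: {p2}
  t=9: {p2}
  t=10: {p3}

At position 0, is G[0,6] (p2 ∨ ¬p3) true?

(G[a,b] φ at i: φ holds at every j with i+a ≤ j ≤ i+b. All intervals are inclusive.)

Check (p2 ∨ ¬p3) at every j in [0,6]:
  j=0: true
  j=1: true
  j=2: true
  j=3: true
  j=4: true
  j=5: true
  j=6: true
All positions satisfy it → formula holds.

Yes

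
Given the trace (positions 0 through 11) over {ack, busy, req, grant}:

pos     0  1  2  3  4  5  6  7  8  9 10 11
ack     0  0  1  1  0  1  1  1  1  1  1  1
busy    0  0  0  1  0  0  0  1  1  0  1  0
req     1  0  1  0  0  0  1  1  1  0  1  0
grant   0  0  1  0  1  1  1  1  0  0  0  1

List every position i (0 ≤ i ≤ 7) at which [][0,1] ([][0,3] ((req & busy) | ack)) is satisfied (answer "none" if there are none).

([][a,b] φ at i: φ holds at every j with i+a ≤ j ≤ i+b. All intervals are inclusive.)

Evaluate at each i in [0,7]:
  i=0: ✗ (fails at j=0)
  i=1: ✗ (fails at j=1)
  i=2: ✗ (fails at j=2)
  i=3: ✗ (fails at j=3)
  i=4: ✗ (fails at j=4)
  i=5: ✓ (all of [5,6])
  i=6: ✓ (all of [6,7])
  i=7: ✓ (all of [7,8])

5, 6, 7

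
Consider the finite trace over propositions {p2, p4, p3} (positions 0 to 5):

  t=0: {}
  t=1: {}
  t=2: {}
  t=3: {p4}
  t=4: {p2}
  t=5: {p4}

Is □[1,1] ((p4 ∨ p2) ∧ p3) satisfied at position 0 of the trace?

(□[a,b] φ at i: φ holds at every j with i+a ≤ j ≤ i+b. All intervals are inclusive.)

Check ((p4 ∨ p2) ∧ p3) at every j in [1,1]:
  j=1: false
Fails at j=1 → formula fails.

False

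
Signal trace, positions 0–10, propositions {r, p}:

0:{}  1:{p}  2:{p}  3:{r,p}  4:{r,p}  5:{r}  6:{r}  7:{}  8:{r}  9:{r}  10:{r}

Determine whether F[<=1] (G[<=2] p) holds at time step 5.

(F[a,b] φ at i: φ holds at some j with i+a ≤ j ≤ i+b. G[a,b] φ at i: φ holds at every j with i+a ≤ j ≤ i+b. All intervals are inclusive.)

No

Check G[<=2] p at each j in [5,6]:
  j=5: fails at 5
  j=6: fails at 6
No position in the window satisfies it → formula fails.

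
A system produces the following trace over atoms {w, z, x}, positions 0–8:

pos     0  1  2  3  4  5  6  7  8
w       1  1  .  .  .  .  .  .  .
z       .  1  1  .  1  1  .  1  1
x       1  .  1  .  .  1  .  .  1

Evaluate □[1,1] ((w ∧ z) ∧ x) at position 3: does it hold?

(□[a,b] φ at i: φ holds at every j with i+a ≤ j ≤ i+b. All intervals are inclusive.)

Check ((w ∧ z) ∧ x) at every j in [4,4]:
  j=4: false
Fails at j=4 → formula fails.

No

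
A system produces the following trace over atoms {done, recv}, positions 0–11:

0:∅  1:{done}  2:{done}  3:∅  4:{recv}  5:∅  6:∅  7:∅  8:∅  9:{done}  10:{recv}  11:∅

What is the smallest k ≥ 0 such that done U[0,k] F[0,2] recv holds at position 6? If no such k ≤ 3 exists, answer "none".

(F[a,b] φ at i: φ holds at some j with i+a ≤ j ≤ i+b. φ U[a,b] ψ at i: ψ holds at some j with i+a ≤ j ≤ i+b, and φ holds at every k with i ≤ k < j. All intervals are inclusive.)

Need earliest j ≥ 6 with F[0,2] recv, and done at every k in [6,j-1].
  j=6: rhs fails.
  j=7: rhs fails.
  j=8: rhs holds but lhs fails at k=6.
  j=9: rhs holds but lhs fails at k=6.
No witness within the range → none.

none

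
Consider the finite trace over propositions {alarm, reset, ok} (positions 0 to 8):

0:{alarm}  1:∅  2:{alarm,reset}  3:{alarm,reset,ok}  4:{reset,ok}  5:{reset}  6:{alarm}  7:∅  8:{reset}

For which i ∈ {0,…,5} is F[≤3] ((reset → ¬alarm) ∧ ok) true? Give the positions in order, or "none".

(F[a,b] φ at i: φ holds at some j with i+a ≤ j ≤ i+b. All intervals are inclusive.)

1, 2, 3, 4

Evaluate at each i in [0,5]:
  i=0: ✗ (none in [0,3])
  i=1: ✓ (witness j=4)
  i=2: ✓ (witness j=4)
  i=3: ✓ (witness j=4)
  i=4: ✓ (witness j=4)
  i=5: ✗ (none in [5,8])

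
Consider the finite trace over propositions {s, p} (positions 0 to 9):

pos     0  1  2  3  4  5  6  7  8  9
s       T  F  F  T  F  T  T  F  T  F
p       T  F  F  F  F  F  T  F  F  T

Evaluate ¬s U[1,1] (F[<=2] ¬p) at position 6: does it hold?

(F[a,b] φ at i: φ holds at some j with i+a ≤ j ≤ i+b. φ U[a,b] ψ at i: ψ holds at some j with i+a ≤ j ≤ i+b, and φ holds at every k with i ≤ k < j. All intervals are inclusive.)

Need some j in [7,7] with F[<=2] ¬p, and ¬s at every k in [6,j-1].
  j=7: F[<=2] ¬p holds, but ¬s fails at k=6 → not this j.
No j in the window works → until fails.

No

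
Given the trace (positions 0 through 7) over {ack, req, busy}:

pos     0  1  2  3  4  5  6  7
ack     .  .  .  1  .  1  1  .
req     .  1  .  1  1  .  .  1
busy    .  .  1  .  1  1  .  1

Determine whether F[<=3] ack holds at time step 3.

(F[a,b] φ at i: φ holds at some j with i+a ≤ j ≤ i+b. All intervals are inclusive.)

Check ack at each j in [3,6]:
  j=3: true
  j=4: false
  j=5: true
  j=6: true
Found at j=3 → formula holds.

Yes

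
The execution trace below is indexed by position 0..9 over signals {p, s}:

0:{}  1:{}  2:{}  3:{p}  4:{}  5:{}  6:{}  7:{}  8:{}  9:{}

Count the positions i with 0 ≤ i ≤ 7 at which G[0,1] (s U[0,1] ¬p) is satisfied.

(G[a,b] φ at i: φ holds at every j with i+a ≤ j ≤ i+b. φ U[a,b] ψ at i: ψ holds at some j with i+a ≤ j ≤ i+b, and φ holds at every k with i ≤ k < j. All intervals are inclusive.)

6

Evaluate at each i in [0,7]:
  i=0: ✓ (all of [0,1])
  i=1: ✓ (all of [1,2])
  i=2: ✗ (fails at j=3)
  i=3: ✗ (fails at j=3)
  i=4: ✓ (all of [4,5])
  i=5: ✓ (all of [5,6])
  i=6: ✓ (all of [6,7])
  i=7: ✓ (all of [7,8])
Positions where it holds: {0, 1, 4, 5, 6, 7} → 6.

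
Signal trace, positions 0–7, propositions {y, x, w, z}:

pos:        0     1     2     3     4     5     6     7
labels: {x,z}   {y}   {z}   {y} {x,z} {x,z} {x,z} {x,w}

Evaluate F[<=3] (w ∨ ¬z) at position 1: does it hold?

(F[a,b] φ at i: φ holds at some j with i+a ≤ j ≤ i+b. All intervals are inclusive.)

Holds

Check (w ∨ ¬z) at each j in [1,4]:
  j=1: true
  j=2: false
  j=3: true
  j=4: false
Found at j=1 → formula holds.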